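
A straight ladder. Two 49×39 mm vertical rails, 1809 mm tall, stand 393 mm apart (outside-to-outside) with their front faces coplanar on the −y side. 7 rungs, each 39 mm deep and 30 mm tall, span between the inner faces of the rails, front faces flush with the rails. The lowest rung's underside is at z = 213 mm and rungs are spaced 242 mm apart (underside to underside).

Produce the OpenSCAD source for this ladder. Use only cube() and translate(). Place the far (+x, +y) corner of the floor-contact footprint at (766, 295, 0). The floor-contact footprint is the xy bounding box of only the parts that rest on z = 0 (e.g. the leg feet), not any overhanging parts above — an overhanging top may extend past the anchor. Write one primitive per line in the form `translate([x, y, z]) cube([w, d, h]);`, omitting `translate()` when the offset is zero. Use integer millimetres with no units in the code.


translate([373, 256, 0]) cube([49, 39, 1809]);
translate([717, 256, 0]) cube([49, 39, 1809]);
translate([422, 256, 213]) cube([295, 39, 30]);
translate([422, 256, 455]) cube([295, 39, 30]);
translate([422, 256, 697]) cube([295, 39, 30]);
translate([422, 256, 939]) cube([295, 39, 30]);
translate([422, 256, 1181]) cube([295, 39, 30]);
translate([422, 256, 1423]) cube([295, 39, 30]);
translate([422, 256, 1665]) cube([295, 39, 30]);


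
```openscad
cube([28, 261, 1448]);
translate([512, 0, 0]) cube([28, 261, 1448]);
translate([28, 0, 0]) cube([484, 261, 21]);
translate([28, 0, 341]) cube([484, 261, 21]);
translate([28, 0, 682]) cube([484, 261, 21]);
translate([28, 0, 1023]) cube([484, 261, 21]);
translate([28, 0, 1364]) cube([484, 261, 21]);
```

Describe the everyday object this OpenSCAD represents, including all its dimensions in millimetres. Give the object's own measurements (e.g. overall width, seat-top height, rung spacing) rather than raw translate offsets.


An open bookshelf. Two side panels, each 28 mm thick, 261 mm deep and 1448 mm tall, stand 540 mm apart (outside-to-outside). Between them sit 5 shelves, each 21 mm thick and 261 mm deep, spanning the full gap between the sides. The bottom shelf rests on the floor (its underside at z = 0) and the clear gap between one shelf's top and the next shelf's underside is 320 mm.


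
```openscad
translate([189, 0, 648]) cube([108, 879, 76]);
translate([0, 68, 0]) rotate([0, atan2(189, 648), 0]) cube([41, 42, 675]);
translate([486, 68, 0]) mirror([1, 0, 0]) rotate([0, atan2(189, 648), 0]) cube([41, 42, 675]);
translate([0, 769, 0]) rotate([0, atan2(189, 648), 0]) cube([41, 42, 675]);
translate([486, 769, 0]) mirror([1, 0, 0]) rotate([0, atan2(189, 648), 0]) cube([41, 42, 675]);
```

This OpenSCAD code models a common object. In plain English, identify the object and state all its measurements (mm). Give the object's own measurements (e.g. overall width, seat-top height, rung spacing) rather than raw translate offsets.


A sawhorse. A 108×879×76 mm beam (x, y, z) sits on two A-frame leg pairs. Each pair is two raked legs of 41×42 mm section (42 mm along y) splaying symmetrically in x. Each leg rises 648 mm vertically over 189 mm of horizontal reach and is 675 mm long along its own axis. Every leg's outer bottom edge rests on the floor and its outer top edge meets a bottom edge of the beam — the left legs (tilting toward +x) meet the beam's −x bottom edge, the right legs (their mirror images, tilting toward −x) meet its +x bottom edge — so the leg tops tuck under the beam, the beam's underside is 648 mm above the floor, and the feet are 486 mm apart outside-to-outside with the beam centred between them. The two leg pairs are set in 68 mm from either end of the beam.


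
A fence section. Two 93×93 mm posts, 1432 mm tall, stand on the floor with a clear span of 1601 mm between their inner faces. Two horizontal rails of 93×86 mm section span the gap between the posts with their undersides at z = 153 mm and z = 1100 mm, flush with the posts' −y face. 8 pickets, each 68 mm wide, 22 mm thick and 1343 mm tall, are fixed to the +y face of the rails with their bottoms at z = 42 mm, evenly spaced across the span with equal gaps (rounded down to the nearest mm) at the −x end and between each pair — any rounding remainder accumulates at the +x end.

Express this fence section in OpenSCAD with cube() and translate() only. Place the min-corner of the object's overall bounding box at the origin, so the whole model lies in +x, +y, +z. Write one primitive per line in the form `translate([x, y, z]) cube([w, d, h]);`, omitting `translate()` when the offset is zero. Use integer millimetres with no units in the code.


cube([93, 93, 1432]);
translate([1694, 0, 0]) cube([93, 93, 1432]);
translate([93, 0, 153]) cube([1601, 93, 86]);
translate([93, 0, 1100]) cube([1601, 93, 86]);
translate([210, 93, 42]) cube([68, 22, 1343]);
translate([395, 93, 42]) cube([68, 22, 1343]);
translate([580, 93, 42]) cube([68, 22, 1343]);
translate([765, 93, 42]) cube([68, 22, 1343]);
translate([950, 93, 42]) cube([68, 22, 1343]);
translate([1135, 93, 42]) cube([68, 22, 1343]);
translate([1320, 93, 42]) cube([68, 22, 1343]);
translate([1505, 93, 42]) cube([68, 22, 1343]);


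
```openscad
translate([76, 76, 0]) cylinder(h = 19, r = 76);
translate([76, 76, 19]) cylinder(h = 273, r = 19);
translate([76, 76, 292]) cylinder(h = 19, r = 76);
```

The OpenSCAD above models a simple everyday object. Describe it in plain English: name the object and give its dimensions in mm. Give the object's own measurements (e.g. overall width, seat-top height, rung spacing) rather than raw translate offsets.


A spool: two coaxial disc flanges of radius 76 mm and thickness 19 mm, joined by a core cylinder of radius 19 mm and height 273 mm. The lower flange rests on z = 0 and the three cylinders share a vertical axis.


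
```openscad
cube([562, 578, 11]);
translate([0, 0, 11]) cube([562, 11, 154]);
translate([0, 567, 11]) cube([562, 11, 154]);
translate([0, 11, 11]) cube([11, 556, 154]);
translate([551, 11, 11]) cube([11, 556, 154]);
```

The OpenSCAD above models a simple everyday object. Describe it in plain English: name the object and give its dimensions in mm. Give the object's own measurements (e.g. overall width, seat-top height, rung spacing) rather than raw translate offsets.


An open-topped rectangular box: outside dimensions 562×578×165 mm, with a uniform wall and base thickness of 11 mm. The base is a full 562×578 slab on the floor; four walls sit on top of the base. The front and back walls (the −y and +y sides) span the full width; the two side walls fit between them.


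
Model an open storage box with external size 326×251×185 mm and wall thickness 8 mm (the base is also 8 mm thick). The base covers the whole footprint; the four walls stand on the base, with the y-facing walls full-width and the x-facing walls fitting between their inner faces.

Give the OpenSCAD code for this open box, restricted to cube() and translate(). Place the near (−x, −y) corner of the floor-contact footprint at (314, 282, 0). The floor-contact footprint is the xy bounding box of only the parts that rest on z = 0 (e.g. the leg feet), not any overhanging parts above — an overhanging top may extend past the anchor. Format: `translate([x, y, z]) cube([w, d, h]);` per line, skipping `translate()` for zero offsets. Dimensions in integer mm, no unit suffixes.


translate([314, 282, 0]) cube([326, 251, 8]);
translate([314, 282, 8]) cube([326, 8, 177]);
translate([314, 525, 8]) cube([326, 8, 177]);
translate([314, 290, 8]) cube([8, 235, 177]);
translate([632, 290, 8]) cube([8, 235, 177]);


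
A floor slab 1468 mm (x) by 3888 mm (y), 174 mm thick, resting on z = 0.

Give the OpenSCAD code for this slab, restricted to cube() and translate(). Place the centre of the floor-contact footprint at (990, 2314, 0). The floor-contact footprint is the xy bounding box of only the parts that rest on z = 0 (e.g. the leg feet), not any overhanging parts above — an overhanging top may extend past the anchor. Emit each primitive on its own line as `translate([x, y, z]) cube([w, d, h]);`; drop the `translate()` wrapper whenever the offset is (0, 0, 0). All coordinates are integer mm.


translate([256, 370, 0]) cube([1468, 3888, 174]);


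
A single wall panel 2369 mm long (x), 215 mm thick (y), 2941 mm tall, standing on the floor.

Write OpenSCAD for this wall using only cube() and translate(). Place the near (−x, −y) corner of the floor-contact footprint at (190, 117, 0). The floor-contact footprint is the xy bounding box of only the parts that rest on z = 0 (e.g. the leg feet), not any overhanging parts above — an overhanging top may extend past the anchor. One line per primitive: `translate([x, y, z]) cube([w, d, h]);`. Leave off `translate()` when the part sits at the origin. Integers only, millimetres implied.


translate([190, 117, 0]) cube([2369, 215, 2941]);


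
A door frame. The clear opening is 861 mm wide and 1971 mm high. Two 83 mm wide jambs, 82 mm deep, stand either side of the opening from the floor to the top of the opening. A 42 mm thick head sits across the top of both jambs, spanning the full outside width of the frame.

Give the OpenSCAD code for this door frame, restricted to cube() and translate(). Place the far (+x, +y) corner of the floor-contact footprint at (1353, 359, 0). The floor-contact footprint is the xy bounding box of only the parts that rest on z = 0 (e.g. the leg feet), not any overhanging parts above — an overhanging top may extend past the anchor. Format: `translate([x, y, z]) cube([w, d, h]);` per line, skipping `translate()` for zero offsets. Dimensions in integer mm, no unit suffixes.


translate([326, 277, 0]) cube([83, 82, 1971]);
translate([1270, 277, 0]) cube([83, 82, 1971]);
translate([326, 277, 1971]) cube([1027, 82, 42]);


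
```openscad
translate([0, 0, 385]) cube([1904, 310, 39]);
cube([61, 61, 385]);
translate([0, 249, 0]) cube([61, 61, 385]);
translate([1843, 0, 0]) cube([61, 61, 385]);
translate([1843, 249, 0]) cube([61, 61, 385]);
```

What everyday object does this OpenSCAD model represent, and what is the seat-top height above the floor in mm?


A bench. The seat-top height is 424 mm.

A long slab on four corner posts — a bench. The slab sits at z = 385 with thickness 39, so the top is 385 + 39 = 424 mm.


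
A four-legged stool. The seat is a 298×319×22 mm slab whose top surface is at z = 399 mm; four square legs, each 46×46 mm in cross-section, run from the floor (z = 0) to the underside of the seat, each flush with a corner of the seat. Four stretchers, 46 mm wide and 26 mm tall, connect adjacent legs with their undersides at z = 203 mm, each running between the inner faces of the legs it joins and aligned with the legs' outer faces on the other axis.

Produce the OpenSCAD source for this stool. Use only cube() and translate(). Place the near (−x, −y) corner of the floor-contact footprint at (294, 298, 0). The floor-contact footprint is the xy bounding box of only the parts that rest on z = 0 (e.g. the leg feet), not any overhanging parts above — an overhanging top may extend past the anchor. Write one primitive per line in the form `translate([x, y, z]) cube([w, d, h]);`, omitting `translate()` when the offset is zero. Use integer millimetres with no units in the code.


translate([294, 298, 377]) cube([298, 319, 22]);
translate([294, 298, 0]) cube([46, 46, 377]);
translate([546, 298, 0]) cube([46, 46, 377]);
translate([294, 571, 0]) cube([46, 46, 377]);
translate([546, 571, 0]) cube([46, 46, 377]);
translate([340, 298, 203]) cube([206, 46, 26]);
translate([340, 571, 203]) cube([206, 46, 26]);
translate([294, 344, 203]) cube([46, 227, 26]);
translate([546, 344, 203]) cube([46, 227, 26]);


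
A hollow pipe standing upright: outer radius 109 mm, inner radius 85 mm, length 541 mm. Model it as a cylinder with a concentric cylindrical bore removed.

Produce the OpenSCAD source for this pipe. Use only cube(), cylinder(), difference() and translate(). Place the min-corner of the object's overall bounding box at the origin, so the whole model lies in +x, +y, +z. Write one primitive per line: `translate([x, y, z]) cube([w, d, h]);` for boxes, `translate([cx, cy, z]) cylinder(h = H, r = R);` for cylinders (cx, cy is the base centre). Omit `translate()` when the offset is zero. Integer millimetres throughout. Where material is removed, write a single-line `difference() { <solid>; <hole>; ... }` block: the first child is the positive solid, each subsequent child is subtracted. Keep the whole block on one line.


difference() { translate([109, 109, 0]) cylinder(h = 541, r = 109); translate([109, 109, 0]) cylinder(h = 541, r = 85); }


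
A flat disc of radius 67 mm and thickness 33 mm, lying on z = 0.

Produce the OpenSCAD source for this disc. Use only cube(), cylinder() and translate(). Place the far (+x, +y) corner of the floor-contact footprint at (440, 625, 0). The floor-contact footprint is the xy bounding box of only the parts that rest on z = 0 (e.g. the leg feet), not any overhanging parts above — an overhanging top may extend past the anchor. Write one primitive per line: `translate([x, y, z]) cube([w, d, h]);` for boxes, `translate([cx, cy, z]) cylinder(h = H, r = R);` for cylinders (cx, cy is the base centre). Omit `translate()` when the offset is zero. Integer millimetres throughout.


translate([373, 558, 0]) cylinder(h = 33, r = 67);


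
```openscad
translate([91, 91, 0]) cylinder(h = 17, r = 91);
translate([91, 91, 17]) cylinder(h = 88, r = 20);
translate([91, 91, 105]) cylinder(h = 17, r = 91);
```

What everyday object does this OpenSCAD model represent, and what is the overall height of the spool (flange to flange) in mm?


A spool. The overall height is 122 mm.

Three coaxial cylinders, large–small–large — a spool. Two 17 mm flanges and a 88 mm core give 17 + 88 + 17 = 122 mm.


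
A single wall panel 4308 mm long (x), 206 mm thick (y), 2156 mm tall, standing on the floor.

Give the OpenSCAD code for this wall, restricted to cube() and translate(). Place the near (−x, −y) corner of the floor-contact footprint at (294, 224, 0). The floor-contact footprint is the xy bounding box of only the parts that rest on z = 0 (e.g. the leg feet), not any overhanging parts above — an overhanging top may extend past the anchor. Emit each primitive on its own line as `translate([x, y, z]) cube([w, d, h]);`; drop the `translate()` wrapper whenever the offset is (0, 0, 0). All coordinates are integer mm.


translate([294, 224, 0]) cube([4308, 206, 2156]);


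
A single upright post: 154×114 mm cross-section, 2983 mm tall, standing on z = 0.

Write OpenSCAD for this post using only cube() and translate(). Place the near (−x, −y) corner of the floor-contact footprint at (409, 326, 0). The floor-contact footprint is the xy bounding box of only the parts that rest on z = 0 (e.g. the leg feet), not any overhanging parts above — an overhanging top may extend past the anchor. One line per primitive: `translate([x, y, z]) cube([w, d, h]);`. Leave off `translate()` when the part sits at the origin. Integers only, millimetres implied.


translate([409, 326, 0]) cube([154, 114, 2983]);


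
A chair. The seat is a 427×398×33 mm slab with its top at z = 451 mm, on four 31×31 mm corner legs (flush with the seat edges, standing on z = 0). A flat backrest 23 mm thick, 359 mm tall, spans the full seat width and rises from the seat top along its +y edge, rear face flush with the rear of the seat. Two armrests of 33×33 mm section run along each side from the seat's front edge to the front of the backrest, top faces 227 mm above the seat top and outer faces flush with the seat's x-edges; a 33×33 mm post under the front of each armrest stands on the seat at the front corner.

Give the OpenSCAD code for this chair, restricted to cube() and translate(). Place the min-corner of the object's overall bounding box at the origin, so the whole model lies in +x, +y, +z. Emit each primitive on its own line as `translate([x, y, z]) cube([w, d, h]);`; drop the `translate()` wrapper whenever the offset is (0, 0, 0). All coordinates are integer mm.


// leg_h = 451 - 33 = 418
// arm post h = 227 - 33 = 194
translate([0, 0, 418]) cube([427, 398, 33]);
cube([31, 31, 418]);
translate([396, 0, 0]) cube([31, 31, 418]);
translate([0, 367, 0]) cube([31, 31, 418]);
translate([396, 367, 0]) cube([31, 31, 418]);
translate([0, 375, 451]) cube([427, 23, 359]);
translate([0, 0, 645]) cube([33, 375, 33]);
translate([394, 0, 645]) cube([33, 375, 33]);
translate([0, 0, 451]) cube([33, 33, 194]);
translate([394, 0, 451]) cube([33, 33, 194]);


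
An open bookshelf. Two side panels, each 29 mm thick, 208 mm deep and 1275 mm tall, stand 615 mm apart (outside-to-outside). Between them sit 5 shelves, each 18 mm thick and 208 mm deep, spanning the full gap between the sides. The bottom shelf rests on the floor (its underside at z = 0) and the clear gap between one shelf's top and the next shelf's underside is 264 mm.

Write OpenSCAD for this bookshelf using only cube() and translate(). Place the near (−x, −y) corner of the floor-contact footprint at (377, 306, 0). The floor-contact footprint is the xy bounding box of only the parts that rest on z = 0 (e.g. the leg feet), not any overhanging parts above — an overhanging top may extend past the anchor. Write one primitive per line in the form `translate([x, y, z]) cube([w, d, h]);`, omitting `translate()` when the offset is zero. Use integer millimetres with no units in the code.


translate([377, 306, 0]) cube([29, 208, 1275]);
translate([963, 306, 0]) cube([29, 208, 1275]);
translate([406, 306, 0]) cube([557, 208, 18]);
translate([406, 306, 282]) cube([557, 208, 18]);
translate([406, 306, 564]) cube([557, 208, 18]);
translate([406, 306, 846]) cube([557, 208, 18]);
translate([406, 306, 1128]) cube([557, 208, 18]);


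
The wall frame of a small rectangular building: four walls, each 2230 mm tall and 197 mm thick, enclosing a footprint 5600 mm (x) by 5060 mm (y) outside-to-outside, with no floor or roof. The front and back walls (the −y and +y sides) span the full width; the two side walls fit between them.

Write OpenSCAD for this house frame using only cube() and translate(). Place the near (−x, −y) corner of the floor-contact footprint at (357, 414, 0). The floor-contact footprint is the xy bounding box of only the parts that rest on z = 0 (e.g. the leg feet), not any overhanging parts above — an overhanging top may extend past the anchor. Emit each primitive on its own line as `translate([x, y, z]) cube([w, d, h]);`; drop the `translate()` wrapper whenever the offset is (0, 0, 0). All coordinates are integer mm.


translate([357, 414, 0]) cube([5600, 197, 2230]);
translate([357, 5277, 0]) cube([5600, 197, 2230]);
translate([357, 611, 0]) cube([197, 4666, 2230]);
translate([5760, 611, 0]) cube([197, 4666, 2230]);


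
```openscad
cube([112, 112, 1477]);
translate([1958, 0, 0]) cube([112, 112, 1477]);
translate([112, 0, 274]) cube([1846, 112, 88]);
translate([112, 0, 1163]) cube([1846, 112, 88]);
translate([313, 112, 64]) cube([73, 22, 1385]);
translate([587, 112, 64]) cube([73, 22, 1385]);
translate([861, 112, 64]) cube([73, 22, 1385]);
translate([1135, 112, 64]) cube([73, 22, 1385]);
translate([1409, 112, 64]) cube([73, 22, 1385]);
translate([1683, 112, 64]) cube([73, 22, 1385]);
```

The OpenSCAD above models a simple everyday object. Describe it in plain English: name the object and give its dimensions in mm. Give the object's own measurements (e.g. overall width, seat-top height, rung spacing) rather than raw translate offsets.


A fence section. Two 112×112 mm posts, 1477 mm tall, stand on the floor with a clear span of 1846 mm between their inner faces. Two horizontal rails of 112×88 mm section span the gap between the posts with their undersides at z = 274 mm and z = 1163 mm, flush with the posts' −y face. 6 pickets, each 73 mm wide, 22 mm thick and 1385 mm tall, are fixed to the +y face of the rails with their bottoms at z = 64 mm, spaced across the span with a 201 mm gap after the −x post and between neighbouring pickets, with 202 mm left before the +x post.


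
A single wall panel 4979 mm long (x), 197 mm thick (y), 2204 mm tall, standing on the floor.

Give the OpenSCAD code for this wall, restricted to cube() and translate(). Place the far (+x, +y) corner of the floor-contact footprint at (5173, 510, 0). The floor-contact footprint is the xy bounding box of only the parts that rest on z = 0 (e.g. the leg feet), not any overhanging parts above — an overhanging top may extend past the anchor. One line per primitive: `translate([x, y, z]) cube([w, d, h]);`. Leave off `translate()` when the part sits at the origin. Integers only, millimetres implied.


translate([194, 313, 0]) cube([4979, 197, 2204]);


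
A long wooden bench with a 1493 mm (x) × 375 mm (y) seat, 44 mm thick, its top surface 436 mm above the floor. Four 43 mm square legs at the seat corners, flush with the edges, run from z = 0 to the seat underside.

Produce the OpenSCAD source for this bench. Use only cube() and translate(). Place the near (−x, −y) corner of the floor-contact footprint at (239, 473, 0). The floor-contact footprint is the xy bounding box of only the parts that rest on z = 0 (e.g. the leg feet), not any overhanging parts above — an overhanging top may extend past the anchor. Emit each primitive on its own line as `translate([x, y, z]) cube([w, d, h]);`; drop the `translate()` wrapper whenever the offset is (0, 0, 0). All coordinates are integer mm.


translate([239, 473, 392]) cube([1493, 375, 44]);
translate([239, 473, 0]) cube([43, 43, 392]);
translate([239, 805, 0]) cube([43, 43, 392]);
translate([1689, 473, 0]) cube([43, 43, 392]);
translate([1689, 805, 0]) cube([43, 43, 392]);


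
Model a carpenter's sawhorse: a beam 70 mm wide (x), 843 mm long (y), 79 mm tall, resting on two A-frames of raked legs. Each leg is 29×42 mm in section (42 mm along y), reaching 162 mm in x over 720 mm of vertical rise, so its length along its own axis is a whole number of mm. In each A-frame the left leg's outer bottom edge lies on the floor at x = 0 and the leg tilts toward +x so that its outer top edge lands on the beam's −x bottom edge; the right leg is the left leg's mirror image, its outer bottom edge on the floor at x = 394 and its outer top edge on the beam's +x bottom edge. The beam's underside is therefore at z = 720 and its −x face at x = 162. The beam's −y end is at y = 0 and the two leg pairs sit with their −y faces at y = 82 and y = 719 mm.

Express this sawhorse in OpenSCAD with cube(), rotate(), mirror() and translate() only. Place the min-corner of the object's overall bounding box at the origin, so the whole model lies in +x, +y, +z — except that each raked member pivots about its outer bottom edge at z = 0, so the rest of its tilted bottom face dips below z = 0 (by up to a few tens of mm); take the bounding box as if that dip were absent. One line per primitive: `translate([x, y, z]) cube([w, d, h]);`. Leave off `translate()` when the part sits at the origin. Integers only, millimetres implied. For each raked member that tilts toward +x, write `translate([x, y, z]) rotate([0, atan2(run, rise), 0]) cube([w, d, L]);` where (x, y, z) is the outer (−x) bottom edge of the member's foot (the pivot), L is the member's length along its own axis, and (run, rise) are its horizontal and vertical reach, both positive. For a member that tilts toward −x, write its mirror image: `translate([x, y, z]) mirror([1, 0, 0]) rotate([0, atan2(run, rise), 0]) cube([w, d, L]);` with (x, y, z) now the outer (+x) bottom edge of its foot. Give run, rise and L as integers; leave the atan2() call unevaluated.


// leg length = √(162² + 720²) = 738
// right-leg outer foot x = 2·162 + 70 = 394
// beam min-corner = (162, 0, 720)
translate([162, 0, 720]) cube([70, 843, 79]);
translate([0, 82, 0]) rotate([0, atan2(162, 720), 0]) cube([29, 42, 738]);
translate([394, 82, 0]) mirror([1, 0, 0]) rotate([0, atan2(162, 720), 0]) cube([29, 42, 738]);
translate([0, 719, 0]) rotate([0, atan2(162, 720), 0]) cube([29, 42, 738]);
translate([394, 719, 0]) mirror([1, 0, 0]) rotate([0, atan2(162, 720), 0]) cube([29, 42, 738]);


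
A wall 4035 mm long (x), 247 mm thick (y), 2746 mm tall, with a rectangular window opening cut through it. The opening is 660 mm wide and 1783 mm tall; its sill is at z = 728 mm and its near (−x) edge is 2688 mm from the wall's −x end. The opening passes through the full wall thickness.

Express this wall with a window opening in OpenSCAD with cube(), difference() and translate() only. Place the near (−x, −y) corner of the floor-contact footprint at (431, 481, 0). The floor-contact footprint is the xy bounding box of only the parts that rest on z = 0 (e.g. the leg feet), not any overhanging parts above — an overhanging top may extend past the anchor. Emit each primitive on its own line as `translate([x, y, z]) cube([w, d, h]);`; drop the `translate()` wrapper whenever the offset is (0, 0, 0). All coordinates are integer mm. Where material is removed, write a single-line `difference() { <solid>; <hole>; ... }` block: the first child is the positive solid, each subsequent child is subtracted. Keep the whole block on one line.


difference() { translate([431, 481, 0]) cube([4035, 247, 2746]); translate([3119, 481, 728]) cube([660, 247, 1783]); }


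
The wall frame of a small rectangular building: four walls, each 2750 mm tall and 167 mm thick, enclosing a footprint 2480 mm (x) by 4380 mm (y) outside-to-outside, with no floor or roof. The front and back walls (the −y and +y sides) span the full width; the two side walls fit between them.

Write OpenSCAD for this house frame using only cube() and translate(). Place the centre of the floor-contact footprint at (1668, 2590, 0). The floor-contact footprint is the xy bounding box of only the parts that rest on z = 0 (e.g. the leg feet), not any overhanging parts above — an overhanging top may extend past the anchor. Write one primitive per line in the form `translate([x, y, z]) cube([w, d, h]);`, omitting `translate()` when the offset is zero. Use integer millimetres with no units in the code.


translate([428, 400, 0]) cube([2480, 167, 2750]);
translate([428, 4613, 0]) cube([2480, 167, 2750]);
translate([428, 567, 0]) cube([167, 4046, 2750]);
translate([2741, 567, 0]) cube([167, 4046, 2750]);


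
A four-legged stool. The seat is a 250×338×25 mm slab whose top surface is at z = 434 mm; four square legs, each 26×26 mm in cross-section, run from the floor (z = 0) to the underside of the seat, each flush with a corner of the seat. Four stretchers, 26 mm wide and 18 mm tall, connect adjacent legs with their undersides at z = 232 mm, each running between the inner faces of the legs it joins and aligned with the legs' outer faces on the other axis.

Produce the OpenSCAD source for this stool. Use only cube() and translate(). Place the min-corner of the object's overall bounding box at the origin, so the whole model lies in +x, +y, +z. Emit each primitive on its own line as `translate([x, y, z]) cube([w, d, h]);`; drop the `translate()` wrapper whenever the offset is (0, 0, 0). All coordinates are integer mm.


translate([0, 0, 409]) cube([250, 338, 25]);
cube([26, 26, 409]);
translate([224, 0, 0]) cube([26, 26, 409]);
translate([0, 312, 0]) cube([26, 26, 409]);
translate([224, 312, 0]) cube([26, 26, 409]);
translate([26, 0, 232]) cube([198, 26, 18]);
translate([26, 312, 232]) cube([198, 26, 18]);
translate([0, 26, 232]) cube([26, 286, 18]);
translate([224, 26, 232]) cube([26, 286, 18]);


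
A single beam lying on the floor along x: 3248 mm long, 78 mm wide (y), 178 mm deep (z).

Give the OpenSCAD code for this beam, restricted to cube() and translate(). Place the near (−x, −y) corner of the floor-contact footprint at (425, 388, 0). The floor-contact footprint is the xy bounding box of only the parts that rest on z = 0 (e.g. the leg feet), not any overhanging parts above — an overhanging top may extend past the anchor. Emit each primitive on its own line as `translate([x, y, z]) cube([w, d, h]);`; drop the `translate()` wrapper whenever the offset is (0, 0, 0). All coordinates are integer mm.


translate([425, 388, 0]) cube([3248, 78, 178]);


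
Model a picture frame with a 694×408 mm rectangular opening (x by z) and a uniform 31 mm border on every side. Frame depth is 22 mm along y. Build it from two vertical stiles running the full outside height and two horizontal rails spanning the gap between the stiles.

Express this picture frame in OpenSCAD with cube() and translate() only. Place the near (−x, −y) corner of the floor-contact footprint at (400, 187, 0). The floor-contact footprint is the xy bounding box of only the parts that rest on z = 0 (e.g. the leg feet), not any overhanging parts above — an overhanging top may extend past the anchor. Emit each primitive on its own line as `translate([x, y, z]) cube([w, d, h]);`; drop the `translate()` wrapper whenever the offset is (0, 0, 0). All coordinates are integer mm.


translate([400, 187, 0]) cube([31, 22, 470]);
translate([1125, 187, 0]) cube([31, 22, 470]);
translate([431, 187, 0]) cube([694, 22, 31]);
translate([431, 187, 439]) cube([694, 22, 31]);


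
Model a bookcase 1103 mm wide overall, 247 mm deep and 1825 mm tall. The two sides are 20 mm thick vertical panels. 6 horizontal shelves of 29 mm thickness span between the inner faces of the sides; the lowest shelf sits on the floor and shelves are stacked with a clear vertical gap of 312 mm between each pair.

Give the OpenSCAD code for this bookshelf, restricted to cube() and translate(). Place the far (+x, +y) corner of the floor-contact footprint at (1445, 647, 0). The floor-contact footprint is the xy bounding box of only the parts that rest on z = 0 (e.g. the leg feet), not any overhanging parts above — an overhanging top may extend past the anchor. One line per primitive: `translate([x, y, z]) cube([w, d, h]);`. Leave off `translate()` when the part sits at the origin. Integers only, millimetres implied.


translate([342, 400, 0]) cube([20, 247, 1825]);
translate([1425, 400, 0]) cube([20, 247, 1825]);
translate([362, 400, 0]) cube([1063, 247, 29]);
translate([362, 400, 341]) cube([1063, 247, 29]);
translate([362, 400, 682]) cube([1063, 247, 29]);
translate([362, 400, 1023]) cube([1063, 247, 29]);
translate([362, 400, 1364]) cube([1063, 247, 29]);
translate([362, 400, 1705]) cube([1063, 247, 29]);


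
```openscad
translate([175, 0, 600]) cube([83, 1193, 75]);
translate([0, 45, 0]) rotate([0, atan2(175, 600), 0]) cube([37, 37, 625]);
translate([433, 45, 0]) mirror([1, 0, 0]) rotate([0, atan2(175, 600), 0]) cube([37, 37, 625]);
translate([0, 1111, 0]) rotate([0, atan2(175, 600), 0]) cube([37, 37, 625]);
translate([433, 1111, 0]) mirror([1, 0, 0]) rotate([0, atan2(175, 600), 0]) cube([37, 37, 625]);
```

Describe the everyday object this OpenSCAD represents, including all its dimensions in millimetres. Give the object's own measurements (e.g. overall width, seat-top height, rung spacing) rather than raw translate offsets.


A sawhorse. A 83×1193×75 mm beam (x, y, z) sits on two A-frame leg pairs. Each pair is two raked legs of 37×37 mm section (37 mm along y) splaying symmetrically in x. Each leg rises 600 mm vertically over 175 mm of horizontal reach and is 625 mm long along its own axis. Every leg's outer bottom edge rests on the floor and its outer top edge meets a bottom edge of the beam — the left legs (tilting toward +x) meet the beam's −x bottom edge, the right legs (their mirror images, tilting toward −x) meet its +x bottom edge — so the leg tops tuck under the beam, the beam's underside is 600 mm above the floor, and the feet are 433 mm apart outside-to-outside with the beam centred between them. The two leg pairs are set in 45 mm from either end of the beam.


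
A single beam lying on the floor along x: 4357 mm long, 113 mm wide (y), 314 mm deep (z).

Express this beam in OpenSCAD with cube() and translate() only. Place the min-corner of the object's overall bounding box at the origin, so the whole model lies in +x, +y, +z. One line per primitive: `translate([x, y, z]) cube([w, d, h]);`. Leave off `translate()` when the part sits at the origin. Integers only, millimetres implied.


cube([4357, 113, 314]);


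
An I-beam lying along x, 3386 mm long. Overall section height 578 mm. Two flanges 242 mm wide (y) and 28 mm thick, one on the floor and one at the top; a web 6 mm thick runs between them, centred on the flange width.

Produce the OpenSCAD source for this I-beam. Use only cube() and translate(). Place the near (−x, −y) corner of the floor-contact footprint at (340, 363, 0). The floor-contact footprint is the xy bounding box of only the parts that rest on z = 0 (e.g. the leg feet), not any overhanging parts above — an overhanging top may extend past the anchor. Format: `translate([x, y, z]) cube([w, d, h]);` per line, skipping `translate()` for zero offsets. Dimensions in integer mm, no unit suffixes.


translate([340, 363, 0]) cube([3386, 242, 28]);
translate([340, 481, 28]) cube([3386, 6, 522]);
translate([340, 363, 550]) cube([3386, 242, 28]);


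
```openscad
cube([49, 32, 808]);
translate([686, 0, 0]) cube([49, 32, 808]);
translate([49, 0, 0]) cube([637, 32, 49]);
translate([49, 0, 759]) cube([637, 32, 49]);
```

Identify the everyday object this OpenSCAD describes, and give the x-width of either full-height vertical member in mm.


A picture frame. The border width is 49 mm.

Four thin pieces enclosing a rectangular opening — a picture frame. The two full-height stiles are 808 mm tall; the top rail sits at z = 759 and is 49 mm tall, so the border above the opening is 808 − 759 = 49 mm, matching the stile x-width.


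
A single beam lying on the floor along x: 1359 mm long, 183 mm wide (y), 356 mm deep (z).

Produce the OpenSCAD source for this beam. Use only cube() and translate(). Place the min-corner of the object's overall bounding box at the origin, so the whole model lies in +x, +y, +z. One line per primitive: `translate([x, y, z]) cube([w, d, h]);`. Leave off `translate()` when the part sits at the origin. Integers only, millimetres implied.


cube([1359, 183, 356]);


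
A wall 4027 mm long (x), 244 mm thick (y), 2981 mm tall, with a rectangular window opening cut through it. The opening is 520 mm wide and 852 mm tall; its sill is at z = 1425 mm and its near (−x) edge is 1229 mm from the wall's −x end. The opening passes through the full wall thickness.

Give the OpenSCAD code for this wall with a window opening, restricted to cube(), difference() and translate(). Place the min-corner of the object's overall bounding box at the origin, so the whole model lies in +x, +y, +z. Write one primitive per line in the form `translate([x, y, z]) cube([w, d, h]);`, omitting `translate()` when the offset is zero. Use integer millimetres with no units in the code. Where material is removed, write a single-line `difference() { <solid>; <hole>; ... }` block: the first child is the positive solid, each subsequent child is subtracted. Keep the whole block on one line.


difference() { cube([4027, 244, 2981]); translate([1229, 0, 1425]) cube([520, 244, 852]); }


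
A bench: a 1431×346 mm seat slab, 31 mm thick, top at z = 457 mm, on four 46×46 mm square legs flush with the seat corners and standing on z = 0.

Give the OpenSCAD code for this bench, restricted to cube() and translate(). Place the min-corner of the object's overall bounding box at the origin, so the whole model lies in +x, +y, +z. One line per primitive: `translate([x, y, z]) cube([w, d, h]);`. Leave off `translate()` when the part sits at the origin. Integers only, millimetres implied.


translate([0, 0, 426]) cube([1431, 346, 31]);
cube([46, 46, 426]);
translate([0, 300, 0]) cube([46, 46, 426]);
translate([1385, 0, 0]) cube([46, 46, 426]);
translate([1385, 300, 0]) cube([46, 46, 426]);


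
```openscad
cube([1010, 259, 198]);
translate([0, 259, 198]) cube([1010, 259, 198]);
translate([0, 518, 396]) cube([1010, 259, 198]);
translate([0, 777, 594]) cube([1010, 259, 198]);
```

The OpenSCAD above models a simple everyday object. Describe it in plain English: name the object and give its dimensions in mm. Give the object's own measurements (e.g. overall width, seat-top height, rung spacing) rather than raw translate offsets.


A straight staircase of 4 solid steps. Each step is 1010 mm wide (x), 259 mm deep (y, the going) and 198 mm tall (the rise). The first step rests on the floor; each subsequent step sits one going further in +y and one rise higher in +z, directly behind and above the previous step with no overlap.


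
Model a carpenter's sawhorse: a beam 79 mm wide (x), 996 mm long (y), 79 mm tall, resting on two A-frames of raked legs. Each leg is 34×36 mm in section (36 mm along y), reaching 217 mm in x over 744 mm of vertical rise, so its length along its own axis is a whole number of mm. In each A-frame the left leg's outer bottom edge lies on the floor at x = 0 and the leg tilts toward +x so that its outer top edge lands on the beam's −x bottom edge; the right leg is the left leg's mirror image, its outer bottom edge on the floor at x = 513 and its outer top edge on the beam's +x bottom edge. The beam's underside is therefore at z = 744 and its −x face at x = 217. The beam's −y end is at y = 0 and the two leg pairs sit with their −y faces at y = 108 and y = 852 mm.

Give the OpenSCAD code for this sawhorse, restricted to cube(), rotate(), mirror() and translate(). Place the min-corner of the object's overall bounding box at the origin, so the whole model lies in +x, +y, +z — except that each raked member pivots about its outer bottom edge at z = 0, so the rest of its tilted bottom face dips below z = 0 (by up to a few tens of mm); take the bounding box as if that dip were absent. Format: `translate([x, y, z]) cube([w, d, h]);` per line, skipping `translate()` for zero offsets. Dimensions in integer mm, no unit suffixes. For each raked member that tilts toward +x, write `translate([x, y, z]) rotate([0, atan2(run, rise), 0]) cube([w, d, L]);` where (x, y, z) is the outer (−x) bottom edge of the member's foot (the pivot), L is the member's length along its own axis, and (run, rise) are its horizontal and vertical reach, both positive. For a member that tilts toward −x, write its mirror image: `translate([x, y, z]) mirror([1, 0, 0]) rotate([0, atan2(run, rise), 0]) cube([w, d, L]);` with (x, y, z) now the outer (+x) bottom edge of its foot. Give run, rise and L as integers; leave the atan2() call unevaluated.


translate([217, 0, 744]) cube([79, 996, 79]);
translate([0, 108, 0]) rotate([0, atan2(217, 744), 0]) cube([34, 36, 775]);
translate([513, 108, 0]) mirror([1, 0, 0]) rotate([0, atan2(217, 744), 0]) cube([34, 36, 775]);
translate([0, 852, 0]) rotate([0, atan2(217, 744), 0]) cube([34, 36, 775]);
translate([513, 852, 0]) mirror([1, 0, 0]) rotate([0, atan2(217, 744), 0]) cube([34, 36, 775]);


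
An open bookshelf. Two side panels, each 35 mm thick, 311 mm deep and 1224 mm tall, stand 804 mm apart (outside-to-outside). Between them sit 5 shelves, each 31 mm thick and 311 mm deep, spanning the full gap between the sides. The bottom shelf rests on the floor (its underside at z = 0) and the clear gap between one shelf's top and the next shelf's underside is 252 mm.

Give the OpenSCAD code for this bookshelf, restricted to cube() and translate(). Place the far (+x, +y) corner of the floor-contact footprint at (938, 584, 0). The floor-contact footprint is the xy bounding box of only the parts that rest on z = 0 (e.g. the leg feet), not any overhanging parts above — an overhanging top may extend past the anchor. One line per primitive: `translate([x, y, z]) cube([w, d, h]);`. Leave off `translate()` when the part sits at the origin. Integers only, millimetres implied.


translate([134, 273, 0]) cube([35, 311, 1224]);
translate([903, 273, 0]) cube([35, 311, 1224]);
translate([169, 273, 0]) cube([734, 311, 31]);
translate([169, 273, 283]) cube([734, 311, 31]);
translate([169, 273, 566]) cube([734, 311, 31]);
translate([169, 273, 849]) cube([734, 311, 31]);
translate([169, 273, 1132]) cube([734, 311, 31]);
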